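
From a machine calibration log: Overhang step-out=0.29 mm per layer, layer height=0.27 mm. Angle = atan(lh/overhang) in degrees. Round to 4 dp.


angle = atan(0.27/0.29) = 42.9546 degrees


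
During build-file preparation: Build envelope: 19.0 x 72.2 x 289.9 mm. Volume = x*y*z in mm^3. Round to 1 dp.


V = 19.0 * 72.2 * 289.9 = 397684.8 mm^3


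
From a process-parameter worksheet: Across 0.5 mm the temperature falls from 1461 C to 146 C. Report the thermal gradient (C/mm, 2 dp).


G = (1461-146)/0.5 = 2630.0 C/mm


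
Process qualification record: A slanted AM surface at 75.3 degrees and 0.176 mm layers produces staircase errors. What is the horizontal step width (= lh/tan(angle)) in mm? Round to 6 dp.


step = 0.176 / tan(75.3) = 0.046173 mm


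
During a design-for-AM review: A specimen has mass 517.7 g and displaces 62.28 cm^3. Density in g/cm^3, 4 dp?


rho = 517.7 / 62.28 = 8.3125 g/cm^3


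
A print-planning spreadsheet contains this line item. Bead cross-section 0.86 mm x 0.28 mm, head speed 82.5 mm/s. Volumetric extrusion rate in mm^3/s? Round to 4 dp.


Rate = 0.86 * 0.28 * 82.5 = 19.866 mm^3/s


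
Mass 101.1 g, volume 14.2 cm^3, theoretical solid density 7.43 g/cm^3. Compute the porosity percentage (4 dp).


rho_part = 101.1 / 14.2 = 7.11971831 g/cm^3
Porosity = (1 - 7.11971831/7.43)*100 = 4.1761 %


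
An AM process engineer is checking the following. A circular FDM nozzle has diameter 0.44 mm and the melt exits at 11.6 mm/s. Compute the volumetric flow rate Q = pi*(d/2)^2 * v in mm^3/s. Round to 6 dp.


A = pi*(0.44/2)^2 = 0.15205308 mm^2
Q = 0.15205308 * 11.6 = 1.763816 mm^3/s


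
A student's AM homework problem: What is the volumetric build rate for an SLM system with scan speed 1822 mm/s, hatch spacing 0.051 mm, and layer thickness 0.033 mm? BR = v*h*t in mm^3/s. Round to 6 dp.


Rate = 1822 * 0.051 * 0.033 = 3.066426 mm^3/s


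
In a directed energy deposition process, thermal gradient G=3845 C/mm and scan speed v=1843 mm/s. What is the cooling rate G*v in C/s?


CR = 3845 * 1843 = 7086335 C/s


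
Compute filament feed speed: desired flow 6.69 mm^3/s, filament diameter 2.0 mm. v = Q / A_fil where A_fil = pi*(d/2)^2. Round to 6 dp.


A = pi*(2.0/2)^2 = 3.141593
v = 6.69 / 3.141593 = 2.129493 mm/s


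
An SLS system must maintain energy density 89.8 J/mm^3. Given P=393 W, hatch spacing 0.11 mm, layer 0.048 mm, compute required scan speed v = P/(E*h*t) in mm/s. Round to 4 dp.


v = 393 / (89.8*0.11*0.048) = 828.8621 mm/s


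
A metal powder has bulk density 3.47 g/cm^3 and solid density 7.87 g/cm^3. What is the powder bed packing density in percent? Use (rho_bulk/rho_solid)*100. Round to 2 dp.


Packing = (3.47/7.87)*100 = 44.09 %


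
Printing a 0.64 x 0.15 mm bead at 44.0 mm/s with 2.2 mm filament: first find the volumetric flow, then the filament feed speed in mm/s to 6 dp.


Q = 0.64 * 0.15 * 44.0 = 4.224 mm^3/s
A_fil = pi*(2.2/2)^2 = 3.80132711 mm^2
v_feed = 4.224 / 3.80132711 = 1.111191 mm/s


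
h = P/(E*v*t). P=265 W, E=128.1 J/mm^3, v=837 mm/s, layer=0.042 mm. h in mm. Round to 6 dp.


h = 265 / (128.1*837*0.042) = 0.058847 mm


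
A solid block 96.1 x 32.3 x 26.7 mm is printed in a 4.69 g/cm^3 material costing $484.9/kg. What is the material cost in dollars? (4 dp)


V = 96.1 * 32.3 * 26.7 = 82877.601 mm^3 = 82.877601 cm^3
Mass = 82.877601 * 4.69 / 1000 = 0.38869595 kg
Cost = 0.38869595 * 484.9 = 188.4787 $


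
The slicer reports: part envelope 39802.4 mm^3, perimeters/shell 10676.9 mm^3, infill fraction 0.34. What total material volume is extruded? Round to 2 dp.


V_infill = (39802.4 - 10676.9) * 0.34 = 9902.67
V_total = 10676.9 + 9902.67 = 20579.57 mm^3


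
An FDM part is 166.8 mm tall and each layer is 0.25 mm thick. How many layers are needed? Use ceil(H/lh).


Layers = ceil(166.8/0.25) = 668


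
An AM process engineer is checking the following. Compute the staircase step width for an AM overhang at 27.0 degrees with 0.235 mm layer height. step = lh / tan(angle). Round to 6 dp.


step = 0.235 / tan(27.0) = 0.461213 mm


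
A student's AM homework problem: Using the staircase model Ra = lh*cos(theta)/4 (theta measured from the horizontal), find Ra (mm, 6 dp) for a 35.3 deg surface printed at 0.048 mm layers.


Ra = 0.048 * cos(35.3) / 4 = 0.009794 mm


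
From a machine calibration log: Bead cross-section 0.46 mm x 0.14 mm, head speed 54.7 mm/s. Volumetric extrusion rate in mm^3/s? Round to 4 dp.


Rate = 0.46 * 0.14 * 54.7 = 3.5227 mm^3/s


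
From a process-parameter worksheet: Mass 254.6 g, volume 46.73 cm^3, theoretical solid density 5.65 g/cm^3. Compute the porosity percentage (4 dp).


rho_part = 254.6 / 46.73 = 5.44832014 g/cm^3
Porosity = (1 - 5.44832014/5.65)*100 = 3.5696 %


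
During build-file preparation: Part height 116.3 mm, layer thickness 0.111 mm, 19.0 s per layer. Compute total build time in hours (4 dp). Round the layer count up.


Layers = ceil(116.3/0.111) = 1048
t = 1048 * 19.0 / 3600 = 5.5311 hrs


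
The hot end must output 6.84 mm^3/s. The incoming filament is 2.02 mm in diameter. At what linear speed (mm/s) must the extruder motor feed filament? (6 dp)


A = pi*(2.02/2)^2 = 3.204739
v = 6.84 / 3.204739 = 2.134339 mm/s


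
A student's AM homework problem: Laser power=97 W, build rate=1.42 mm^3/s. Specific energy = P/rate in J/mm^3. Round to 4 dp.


SE = 97 / 1.42 = 68.3099 J/mm^3


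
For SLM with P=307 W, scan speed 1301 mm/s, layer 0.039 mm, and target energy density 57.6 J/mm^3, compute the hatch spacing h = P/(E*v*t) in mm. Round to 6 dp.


h = 307 / (57.6*1301*0.039) = 0.105045 mm


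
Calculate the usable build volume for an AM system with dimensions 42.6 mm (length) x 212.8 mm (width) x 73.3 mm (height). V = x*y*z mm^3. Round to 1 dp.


V = 42.6 * 212.8 * 73.3 = 664485.0 mm^3


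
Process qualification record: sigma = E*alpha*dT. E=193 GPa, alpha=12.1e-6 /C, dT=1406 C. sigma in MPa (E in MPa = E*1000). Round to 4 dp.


sigma = 193*1000 * 12.1e-6 * 1406 = 3283.4318 MPa


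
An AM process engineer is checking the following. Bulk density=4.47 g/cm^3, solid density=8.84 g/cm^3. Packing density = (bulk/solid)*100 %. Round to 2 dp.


Packing = (4.47/8.84)*100 = 50.57 %


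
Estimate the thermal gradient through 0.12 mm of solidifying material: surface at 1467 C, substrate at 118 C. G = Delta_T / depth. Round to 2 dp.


G = (1467-118)/0.12 = 11241.67 C/mm


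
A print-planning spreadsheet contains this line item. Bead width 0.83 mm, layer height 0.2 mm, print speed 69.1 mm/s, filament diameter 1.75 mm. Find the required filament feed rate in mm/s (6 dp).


Q = 0.83 * 0.2 * 69.1 = 11.4706 mm^3/s
A_fil = pi*(1.75/2)^2 = 2.40528188 mm^2
v_feed = 11.4706 / 2.40528188 = 4.768921 mm/s


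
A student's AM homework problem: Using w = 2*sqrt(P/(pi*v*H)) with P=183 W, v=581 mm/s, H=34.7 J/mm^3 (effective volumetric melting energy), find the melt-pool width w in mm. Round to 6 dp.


w = 2*sqrt(183/(pi*581*34.7)) = 0.107505 mm


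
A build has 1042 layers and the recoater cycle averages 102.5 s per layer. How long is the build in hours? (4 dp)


t = 1042 * 102.5 / 3600 = 29.6681 hrs


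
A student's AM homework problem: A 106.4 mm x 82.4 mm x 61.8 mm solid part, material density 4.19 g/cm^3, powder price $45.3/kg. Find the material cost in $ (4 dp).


V = 106.4 * 82.4 * 61.8 = 541822.848 mm^3 = 541.822848 cm^3
Mass = 541.822848 * 4.19 / 1000 = 2.27023773 kg
Cost = 2.27023773 * 45.3 = 102.8418 $


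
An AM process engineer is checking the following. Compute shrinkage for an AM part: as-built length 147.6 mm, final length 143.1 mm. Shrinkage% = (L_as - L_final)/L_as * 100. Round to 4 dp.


Shrinkage = ((147.6-143.1)/147.6)*100 = 3.0488 %


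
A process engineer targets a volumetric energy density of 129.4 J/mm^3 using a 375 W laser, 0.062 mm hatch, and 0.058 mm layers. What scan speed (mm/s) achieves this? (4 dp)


v = 375 / (129.4*0.062*0.058) = 805.8929 mm/s


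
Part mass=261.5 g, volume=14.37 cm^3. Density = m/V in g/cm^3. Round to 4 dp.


rho = 261.5 / 14.37 = 18.1976 g/cm^3


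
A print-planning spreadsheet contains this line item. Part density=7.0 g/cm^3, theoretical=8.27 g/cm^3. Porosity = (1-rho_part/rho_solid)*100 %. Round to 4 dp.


Porosity = (1-7.0/8.27)*100 = 15.3567 %


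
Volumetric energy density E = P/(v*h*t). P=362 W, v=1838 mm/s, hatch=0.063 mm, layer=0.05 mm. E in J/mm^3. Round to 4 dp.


E = 362 / (1838*0.063*0.05) = 62.5248 J/mm^3


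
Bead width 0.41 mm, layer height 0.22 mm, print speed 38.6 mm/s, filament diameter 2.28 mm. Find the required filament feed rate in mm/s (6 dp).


Q = 0.41 * 0.22 * 38.6 = 3.48172 mm^3/s
A_fil = pi*(2.28/2)^2 = 4.08281381 mm^2
v_feed = 3.48172 / 4.08281381 = 0.852775 mm/s


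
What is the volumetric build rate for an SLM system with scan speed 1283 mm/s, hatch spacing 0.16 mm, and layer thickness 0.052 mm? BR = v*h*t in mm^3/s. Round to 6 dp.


Rate = 1283 * 0.16 * 0.052 = 10.67456 mm^3/s


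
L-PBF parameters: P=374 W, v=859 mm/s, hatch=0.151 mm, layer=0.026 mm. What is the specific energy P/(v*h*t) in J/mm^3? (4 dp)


Build rate = 859 * 0.151 * 0.026 = 3.372434 mm^3/s
SE = 374 / 3.372434 = 110.8991 J/mm^3


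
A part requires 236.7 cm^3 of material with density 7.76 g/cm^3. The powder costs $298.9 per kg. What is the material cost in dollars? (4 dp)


Mass = 236.7*7.76/1000 = 1.836792 kg
Cost = 1.836792 * 298.9 = 549.0171 $


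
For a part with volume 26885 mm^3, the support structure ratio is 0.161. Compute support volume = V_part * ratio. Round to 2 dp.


V_support = 26885 * 0.161 = 4328.49 mm^3


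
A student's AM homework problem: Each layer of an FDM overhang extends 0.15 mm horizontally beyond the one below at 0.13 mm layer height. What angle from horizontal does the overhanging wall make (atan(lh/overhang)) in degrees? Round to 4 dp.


angle = atan(0.13/0.15) = 40.9144 degrees


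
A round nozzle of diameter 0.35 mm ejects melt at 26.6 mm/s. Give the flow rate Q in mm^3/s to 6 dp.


A = pi*(0.35/2)^2 = 0.09621128 mm^2
Q = 0.09621128 * 26.6 = 2.55922 mm^3/s


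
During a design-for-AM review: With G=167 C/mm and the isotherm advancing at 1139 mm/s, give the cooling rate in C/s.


CR = 167 * 1139 = 190213 C/s


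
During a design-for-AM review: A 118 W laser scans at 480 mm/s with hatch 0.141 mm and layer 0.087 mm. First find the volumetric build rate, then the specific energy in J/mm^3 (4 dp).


Build rate = 480 * 0.141 * 0.087 = 5.88816 mm^3/s
SE = 118 / 5.88816 = 20.0402 J/mm^3


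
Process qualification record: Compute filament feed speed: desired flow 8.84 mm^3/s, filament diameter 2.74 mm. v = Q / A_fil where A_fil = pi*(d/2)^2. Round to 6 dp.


A = pi*(2.74/2)^2 = 5.896455
v = 8.84 / 5.896455 = 1.499206 mm/s


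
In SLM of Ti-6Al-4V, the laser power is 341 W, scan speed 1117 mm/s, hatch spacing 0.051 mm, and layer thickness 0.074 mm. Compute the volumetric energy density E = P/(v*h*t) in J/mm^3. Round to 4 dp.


E = 341 / (1117*0.051*0.074) = 80.8908 J/mm^3


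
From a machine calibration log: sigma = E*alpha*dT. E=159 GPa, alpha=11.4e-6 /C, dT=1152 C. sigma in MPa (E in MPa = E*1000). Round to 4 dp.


sigma = 159*1000 * 11.4e-6 * 1152 = 2088.1152 MPa


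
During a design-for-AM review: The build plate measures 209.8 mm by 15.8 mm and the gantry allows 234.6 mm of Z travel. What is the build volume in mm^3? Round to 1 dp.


V = 209.8 * 15.8 * 234.6 = 777661.5 mm^3


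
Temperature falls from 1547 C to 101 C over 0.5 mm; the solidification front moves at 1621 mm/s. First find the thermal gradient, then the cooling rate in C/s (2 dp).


G = (1547-101)/0.5 = 2892.0 C/mm
CR = 2892.0 * 1621 = 4687932.0 C/s


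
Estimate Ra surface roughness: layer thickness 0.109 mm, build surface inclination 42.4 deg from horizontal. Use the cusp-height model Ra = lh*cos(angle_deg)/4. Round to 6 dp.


Ra = 0.109 * cos(42.4) / 4 = 0.020123 mm


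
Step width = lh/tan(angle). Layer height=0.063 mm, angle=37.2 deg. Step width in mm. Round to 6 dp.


step = 0.063 / tan(37.2) = 0.082999 mm


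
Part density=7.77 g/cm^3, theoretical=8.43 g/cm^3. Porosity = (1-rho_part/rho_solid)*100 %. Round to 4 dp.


Porosity = (1-7.77/8.43)*100 = 7.8292 %


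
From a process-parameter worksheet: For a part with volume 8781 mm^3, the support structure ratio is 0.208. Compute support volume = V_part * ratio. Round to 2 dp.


V_support = 8781 * 0.208 = 1826.45 mm^3


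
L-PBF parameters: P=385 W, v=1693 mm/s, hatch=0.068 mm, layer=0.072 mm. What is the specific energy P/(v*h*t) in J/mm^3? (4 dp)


Build rate = 1693 * 0.068 * 0.072 = 8.288928 mm^3/s
SE = 385 / 8.288928 = 46.4475 J/mm^3


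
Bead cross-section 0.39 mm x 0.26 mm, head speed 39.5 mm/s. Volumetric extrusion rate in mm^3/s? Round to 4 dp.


Rate = 0.39 * 0.26 * 39.5 = 4.0053 mm^3/s


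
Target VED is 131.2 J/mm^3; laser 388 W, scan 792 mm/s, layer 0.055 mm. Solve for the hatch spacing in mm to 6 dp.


h = 388 / (131.2*792*0.055) = 0.067891 mm


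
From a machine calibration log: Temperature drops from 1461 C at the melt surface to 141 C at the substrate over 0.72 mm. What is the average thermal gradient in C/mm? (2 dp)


G = (1461-141)/0.72 = 1833.33 C/mm


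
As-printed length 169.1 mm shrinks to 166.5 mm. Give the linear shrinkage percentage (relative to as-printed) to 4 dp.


Shrinkage = ((169.1-166.5)/169.1)*100 = 1.5376 %


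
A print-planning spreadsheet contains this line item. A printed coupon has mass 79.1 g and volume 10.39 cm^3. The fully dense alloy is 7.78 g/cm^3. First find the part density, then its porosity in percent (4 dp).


rho_part = 79.1 / 10.39 = 7.61308951 g/cm^3
Porosity = (1 - 7.61308951/7.78)*100 = 2.1454 %


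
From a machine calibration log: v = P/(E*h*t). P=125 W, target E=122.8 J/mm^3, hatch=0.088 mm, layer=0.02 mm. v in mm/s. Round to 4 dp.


v = 125 / (122.8*0.088*0.02) = 578.361 mm/s


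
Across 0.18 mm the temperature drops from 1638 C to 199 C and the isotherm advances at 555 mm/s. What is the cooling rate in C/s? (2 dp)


G = (1638-199)/0.18 = 7994.44444444 C/mm
CR = 7994.44444444 * 555 = 4436916.67 C/s


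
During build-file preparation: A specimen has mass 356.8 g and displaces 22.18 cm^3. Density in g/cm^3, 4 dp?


rho = 356.8 / 22.18 = 16.0866 g/cm^3


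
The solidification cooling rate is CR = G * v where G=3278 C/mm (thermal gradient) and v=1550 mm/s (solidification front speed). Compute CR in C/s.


CR = 3278 * 1550 = 5080900 C/s


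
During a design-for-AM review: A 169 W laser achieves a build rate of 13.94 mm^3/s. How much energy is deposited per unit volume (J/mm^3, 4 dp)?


SE = 169 / 13.94 = 12.1234 J/mm^3


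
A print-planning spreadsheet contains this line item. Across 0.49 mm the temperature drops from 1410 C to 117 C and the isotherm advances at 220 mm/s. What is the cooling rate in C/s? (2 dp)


G = (1410-117)/0.49 = 2638.7755102 C/mm
CR = 2638.7755102 * 220 = 580530.61 C/s


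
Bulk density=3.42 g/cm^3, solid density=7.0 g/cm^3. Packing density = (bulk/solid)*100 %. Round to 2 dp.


Packing = (3.42/7.0)*100 = 48.86 %


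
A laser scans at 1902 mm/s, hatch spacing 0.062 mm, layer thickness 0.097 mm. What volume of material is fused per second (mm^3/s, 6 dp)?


Rate = 1902 * 0.062 * 0.097 = 11.438628 mm^3/s


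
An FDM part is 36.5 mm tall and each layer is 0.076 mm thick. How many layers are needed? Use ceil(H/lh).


Layers = ceil(36.5/0.076) = 481


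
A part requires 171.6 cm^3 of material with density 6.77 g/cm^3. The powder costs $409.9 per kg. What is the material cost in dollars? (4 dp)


Mass = 171.6*6.77/1000 = 1.161732 kg
Cost = 1.161732 * 409.9 = 476.1939 $


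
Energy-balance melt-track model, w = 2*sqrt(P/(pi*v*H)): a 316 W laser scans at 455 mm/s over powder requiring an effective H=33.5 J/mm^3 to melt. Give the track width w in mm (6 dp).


w = 2*sqrt(316/(pi*455*33.5)) = 0.162469 mm


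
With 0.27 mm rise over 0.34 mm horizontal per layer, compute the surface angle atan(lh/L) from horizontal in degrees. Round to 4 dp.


angle = atan(0.27/0.34) = 38.4537 degrees


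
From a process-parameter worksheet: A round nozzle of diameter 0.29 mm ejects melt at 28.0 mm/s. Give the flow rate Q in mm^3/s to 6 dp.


A = pi*(0.29/2)^2 = 0.06605199 mm^2
Q = 0.06605199 * 28.0 = 1.849456 mm^3/s


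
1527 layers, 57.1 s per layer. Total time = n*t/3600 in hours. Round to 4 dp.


t = 1527 * 57.1 / 3600 = 24.2199 hrs


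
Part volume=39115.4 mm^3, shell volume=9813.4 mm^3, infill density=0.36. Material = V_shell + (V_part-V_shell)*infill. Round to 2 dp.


V_infill = (39115.4 - 9813.4) * 0.36 = 10548.72
V_total = 9813.4 + 10548.72 = 20362.12 mm^3


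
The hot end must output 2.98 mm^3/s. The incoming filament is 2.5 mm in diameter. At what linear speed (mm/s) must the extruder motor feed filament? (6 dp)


A = pi*(2.5/2)^2 = 4.908739
v = 2.98 / 4.908739 = 0.607081 mm/s


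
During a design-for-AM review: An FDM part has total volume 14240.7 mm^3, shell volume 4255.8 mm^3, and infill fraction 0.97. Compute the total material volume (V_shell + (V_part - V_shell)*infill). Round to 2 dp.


V_infill = (14240.7 - 4255.8) * 0.97 = 9685.35
V_total = 4255.8 + 9685.35 = 13941.15 mm^3


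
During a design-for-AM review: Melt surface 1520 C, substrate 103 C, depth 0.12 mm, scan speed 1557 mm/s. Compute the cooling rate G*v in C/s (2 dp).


G = (1520-103)/0.12 = 11808.33333333 C/mm
CR = 11808.33333333 * 1557 = 18385575.0 C/s


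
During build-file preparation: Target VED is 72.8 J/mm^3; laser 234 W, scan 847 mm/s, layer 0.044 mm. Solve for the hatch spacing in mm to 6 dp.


h = 234 / (72.8*847*0.044) = 0.086248 mm


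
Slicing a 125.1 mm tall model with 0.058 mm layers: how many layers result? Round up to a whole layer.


Layers = ceil(125.1/0.058) = 2157


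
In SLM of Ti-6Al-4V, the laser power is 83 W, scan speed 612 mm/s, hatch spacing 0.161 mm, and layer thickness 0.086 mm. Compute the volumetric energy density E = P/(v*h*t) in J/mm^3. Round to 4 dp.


E = 83 / (612*0.161*0.086) = 9.795 J/mm^3


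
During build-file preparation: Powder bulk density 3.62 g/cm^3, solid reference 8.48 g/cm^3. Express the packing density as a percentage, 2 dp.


Packing = (3.62/8.48)*100 = 42.69 %


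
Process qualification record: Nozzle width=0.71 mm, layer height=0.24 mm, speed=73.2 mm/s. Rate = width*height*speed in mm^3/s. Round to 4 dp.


Rate = 0.71 * 0.24 * 73.2 = 12.4733 mm^3/s


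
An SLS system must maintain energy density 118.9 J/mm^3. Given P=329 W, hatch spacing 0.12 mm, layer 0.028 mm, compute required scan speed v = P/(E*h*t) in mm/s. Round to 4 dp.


v = 329 / (118.9*0.12*0.028) = 823.5212 mm/s


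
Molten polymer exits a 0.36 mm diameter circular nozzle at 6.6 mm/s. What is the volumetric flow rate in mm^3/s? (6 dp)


A = pi*(0.36/2)^2 = 0.1017876 mm^2
Q = 0.1017876 * 6.6 = 0.671798 mm^3/s


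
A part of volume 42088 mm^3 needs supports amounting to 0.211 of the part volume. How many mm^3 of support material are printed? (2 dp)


V_support = 42088 * 0.211 = 8880.57 mm^3


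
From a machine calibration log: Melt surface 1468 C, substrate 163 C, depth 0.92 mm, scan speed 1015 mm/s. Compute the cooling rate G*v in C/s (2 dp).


G = (1468-163)/0.92 = 1418.47826087 C/mm
CR = 1418.47826087 * 1015 = 1439755.43 C/s


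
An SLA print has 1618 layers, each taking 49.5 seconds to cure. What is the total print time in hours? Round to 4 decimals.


t = 1618 * 49.5 / 3600 = 22.2475 hrs


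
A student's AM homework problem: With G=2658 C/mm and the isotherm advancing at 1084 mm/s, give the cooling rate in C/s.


CR = 2658 * 1084 = 2881272 C/s


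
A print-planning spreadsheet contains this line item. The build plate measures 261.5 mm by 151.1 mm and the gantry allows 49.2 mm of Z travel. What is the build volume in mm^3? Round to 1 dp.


V = 261.5 * 151.1 * 49.2 = 1944022.4 mm^3


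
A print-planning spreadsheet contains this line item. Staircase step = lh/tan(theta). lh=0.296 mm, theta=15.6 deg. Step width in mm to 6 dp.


step = 0.296 / tan(15.6) = 1.060153 mm


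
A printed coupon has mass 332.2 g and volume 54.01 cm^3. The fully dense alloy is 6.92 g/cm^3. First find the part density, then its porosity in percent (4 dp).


rho_part = 332.2 / 54.01 = 6.15071283 g/cm^3
Porosity = (1 - 6.15071283/6.92)*100 = 11.1169 %


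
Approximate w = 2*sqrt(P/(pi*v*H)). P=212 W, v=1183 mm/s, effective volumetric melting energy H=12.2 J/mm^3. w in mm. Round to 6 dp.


w = 2*sqrt(212/(pi*1183*12.2)) = 0.136757 mm


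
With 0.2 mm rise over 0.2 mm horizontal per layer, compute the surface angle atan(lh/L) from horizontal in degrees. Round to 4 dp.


angle = atan(0.2/0.2) = 45.0 degrees


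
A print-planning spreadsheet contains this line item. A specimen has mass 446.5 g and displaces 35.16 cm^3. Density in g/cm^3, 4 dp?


rho = 446.5 / 35.16 = 12.6991 g/cm^3


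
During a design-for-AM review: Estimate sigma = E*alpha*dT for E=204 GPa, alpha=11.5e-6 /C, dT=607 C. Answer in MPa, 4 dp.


sigma = 204*1000 * 11.5e-6 * 607 = 1424.022 MPa


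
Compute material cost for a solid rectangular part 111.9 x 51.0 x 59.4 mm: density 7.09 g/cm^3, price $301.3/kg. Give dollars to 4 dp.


V = 111.9 * 51.0 * 59.4 = 338989.86 mm^3 = 338.98986 cm^3
Mass = 338.98986 * 7.09 / 1000 = 2.40343811 kg
Cost = 2.40343811 * 301.3 = 724.1559 $


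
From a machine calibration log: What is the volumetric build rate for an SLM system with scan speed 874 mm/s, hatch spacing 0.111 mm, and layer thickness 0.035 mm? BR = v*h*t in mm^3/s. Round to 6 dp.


Rate = 874 * 0.111 * 0.035 = 3.39549 mm^3/s


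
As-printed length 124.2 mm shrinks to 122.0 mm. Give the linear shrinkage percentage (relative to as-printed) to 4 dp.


Shrinkage = ((124.2-122.0)/124.2)*100 = 1.7713 %


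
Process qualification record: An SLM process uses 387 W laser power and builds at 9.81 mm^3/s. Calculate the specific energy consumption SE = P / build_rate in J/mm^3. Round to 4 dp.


SE = 387 / 9.81 = 39.4495 J/mm^3


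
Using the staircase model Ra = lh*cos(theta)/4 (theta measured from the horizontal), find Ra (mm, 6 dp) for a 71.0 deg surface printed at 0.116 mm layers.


Ra = 0.116 * cos(71.0) / 4 = 0.009441 mm


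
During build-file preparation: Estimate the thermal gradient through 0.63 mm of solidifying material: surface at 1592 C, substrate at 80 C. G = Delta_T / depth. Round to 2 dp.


G = (1592-80)/0.63 = 2400.0 C/mm


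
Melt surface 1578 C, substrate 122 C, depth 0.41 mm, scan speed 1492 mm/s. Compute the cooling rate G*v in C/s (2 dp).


G = (1578-122)/0.41 = 3551.2195122 C/mm
CR = 3551.2195122 * 1492 = 5298419.51 C/s


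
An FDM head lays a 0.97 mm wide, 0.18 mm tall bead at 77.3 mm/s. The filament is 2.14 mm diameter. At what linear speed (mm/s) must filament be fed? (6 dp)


Q = 0.97 * 0.18 * 77.3 = 13.49658 mm^3/s
A_fil = pi*(2.14/2)^2 = 3.59680943 mm^2
v_feed = 13.49658 / 3.59680943 = 3.752376 mm/s


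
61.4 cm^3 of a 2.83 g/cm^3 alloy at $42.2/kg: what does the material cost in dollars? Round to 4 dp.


Mass = 61.4*2.83/1000 = 0.173762 kg
Cost = 0.173762 * 42.2 = 7.3328 $


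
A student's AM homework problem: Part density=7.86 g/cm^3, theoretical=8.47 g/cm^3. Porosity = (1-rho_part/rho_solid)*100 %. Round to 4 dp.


Porosity = (1-7.86/8.47)*100 = 7.2019 %


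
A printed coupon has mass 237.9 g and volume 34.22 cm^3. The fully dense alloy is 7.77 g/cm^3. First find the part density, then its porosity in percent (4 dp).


rho_part = 237.9 / 34.22 = 6.95207481 g/cm^3
Porosity = (1 - 6.95207481/7.77)*100 = 10.5267 %


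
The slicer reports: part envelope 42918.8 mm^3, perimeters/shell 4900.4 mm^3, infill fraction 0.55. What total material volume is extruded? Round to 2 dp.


V_infill = (42918.8 - 4900.4) * 0.55 = 20910.12
V_total = 4900.4 + 20910.12 = 25810.52 mm^3


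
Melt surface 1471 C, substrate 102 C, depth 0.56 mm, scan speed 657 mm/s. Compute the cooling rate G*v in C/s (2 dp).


G = (1471-102)/0.56 = 2444.64285714 C/mm
CR = 2444.64285714 * 657 = 1606130.36 C/s


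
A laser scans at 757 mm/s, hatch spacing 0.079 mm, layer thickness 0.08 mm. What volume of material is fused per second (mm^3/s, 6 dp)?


Rate = 757 * 0.079 * 0.08 = 4.78424 mm^3/s


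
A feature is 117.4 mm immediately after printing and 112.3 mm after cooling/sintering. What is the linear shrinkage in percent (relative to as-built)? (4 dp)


Shrinkage = ((117.4-112.3)/117.4)*100 = 4.3441 %


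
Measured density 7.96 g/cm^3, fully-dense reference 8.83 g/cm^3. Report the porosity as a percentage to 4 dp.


Porosity = (1-7.96/8.83)*100 = 9.8528 %


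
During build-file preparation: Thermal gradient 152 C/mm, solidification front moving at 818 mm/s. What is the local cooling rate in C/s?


CR = 152 * 818 = 124336 C/s


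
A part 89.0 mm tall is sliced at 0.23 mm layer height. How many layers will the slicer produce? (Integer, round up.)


Layers = ceil(89.0/0.23) = 387


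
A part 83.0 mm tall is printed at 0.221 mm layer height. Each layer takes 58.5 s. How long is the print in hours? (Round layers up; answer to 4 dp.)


Layers = ceil(83.0/0.221) = 376
t = 376 * 58.5 / 3600 = 6.11 hrs


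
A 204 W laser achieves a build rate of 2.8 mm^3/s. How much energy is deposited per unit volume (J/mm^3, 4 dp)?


SE = 204 / 2.8 = 72.8571 J/mm^3


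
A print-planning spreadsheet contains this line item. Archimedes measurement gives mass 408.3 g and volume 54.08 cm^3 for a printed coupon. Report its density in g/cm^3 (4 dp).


rho = 408.3 / 54.08 = 7.5499 g/cm^3


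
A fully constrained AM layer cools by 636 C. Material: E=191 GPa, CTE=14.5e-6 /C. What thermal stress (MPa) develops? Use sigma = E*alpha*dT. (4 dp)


sigma = 191*1000 * 14.5e-6 * 636 = 1761.402 MPa


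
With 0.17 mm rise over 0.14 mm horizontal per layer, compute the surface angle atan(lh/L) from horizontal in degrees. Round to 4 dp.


angle = atan(0.17/0.14) = 50.5275 degrees


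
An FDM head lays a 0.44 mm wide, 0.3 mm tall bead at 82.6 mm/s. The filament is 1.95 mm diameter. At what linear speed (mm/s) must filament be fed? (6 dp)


Q = 0.44 * 0.3 * 82.6 = 10.9032 mm^3/s
A_fil = pi*(1.95/2)^2 = 2.98647652 mm^2
v_feed = 10.9032 / 2.98647652 = 3.650857 mm/s


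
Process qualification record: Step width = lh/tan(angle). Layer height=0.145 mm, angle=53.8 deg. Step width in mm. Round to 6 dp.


step = 0.145 / tan(53.8) = 0.106124 mm


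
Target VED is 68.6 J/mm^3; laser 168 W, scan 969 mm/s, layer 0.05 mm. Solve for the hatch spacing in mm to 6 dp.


h = 168 / (68.6*969*0.05) = 0.050547 mm


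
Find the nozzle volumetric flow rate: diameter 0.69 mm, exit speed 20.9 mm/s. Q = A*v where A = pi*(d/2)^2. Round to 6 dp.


A = pi*(0.69/2)^2 = 0.37392807 mm^2
Q = 0.37392807 * 20.9 = 7.815097 mm^3/s


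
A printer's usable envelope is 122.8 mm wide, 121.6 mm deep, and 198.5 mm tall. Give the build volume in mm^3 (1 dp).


V = 122.8 * 121.6 * 198.5 = 2964097.3 mm^3


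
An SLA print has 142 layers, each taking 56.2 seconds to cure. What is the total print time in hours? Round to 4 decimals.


t = 142 * 56.2 / 3600 = 2.2168 hrs


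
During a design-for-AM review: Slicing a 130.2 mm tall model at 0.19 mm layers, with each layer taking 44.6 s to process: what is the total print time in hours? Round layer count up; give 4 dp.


Layers = ceil(130.2/0.19) = 686
t = 686 * 44.6 / 3600 = 8.4988 hrs


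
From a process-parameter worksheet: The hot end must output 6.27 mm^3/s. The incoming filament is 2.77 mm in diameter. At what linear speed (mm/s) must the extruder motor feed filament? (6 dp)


A = pi*(2.77/2)^2 = 6.026282
v = 6.27 / 6.026282 = 1.040443 mm/s


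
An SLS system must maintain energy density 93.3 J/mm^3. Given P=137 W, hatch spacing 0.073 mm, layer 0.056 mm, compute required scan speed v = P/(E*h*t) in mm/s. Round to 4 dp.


v = 137 / (93.3*0.073*0.056) = 359.1931 mm/s


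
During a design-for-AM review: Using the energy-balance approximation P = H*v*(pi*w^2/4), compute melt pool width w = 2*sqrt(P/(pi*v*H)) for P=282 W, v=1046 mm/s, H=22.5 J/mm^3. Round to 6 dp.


w = 2*sqrt(282/(pi*1046*22.5)) = 0.123516 mm


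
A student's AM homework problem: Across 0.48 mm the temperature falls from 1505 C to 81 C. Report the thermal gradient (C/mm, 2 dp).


G = (1505-81)/0.48 = 2966.67 C/mm


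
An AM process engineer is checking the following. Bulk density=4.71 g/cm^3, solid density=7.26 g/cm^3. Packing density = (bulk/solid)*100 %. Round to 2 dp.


Packing = (4.71/7.26)*100 = 64.88 %


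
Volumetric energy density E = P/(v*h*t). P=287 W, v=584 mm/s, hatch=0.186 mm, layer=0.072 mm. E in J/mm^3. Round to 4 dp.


E = 287 / (584*0.186*0.072) = 36.6964 J/mm^3


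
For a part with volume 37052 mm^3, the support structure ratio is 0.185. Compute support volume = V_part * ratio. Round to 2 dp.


V_support = 37052 * 0.185 = 6854.62 mm^3


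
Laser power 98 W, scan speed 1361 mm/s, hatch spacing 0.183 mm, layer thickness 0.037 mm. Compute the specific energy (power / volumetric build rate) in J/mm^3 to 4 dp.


Build rate = 1361 * 0.183 * 0.037 = 9.215331 mm^3/s
SE = 98 / 9.215331 = 10.6345 J/mm^3


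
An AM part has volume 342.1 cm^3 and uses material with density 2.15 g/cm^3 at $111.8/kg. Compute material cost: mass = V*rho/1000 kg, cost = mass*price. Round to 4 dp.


Mass = 342.1*2.15/1000 = 0.735515 kg
Cost = 0.735515 * 111.8 = 82.2306 $


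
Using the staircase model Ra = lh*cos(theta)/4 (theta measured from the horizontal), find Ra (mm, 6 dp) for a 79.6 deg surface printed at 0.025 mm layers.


Ra = 0.025 * cos(79.6) / 4 = 0.001128 mm


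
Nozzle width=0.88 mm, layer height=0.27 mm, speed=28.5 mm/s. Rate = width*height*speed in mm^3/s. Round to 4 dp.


Rate = 0.88 * 0.27 * 28.5 = 6.7716 mm^3/s


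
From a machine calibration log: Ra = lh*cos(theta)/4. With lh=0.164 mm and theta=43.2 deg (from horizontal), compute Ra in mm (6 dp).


Ra = 0.164 * cos(43.2) / 4 = 0.029888 mm


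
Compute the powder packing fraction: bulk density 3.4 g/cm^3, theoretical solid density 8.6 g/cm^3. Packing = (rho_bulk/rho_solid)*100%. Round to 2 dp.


Packing = (3.4/8.6)*100 = 39.53 %


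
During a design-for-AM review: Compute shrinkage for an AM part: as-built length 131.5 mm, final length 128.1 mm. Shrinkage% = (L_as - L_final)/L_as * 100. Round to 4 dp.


Shrinkage = ((131.5-128.1)/131.5)*100 = 2.5856 %


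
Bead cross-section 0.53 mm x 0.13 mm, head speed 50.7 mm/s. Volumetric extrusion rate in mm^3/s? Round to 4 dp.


Rate = 0.53 * 0.13 * 50.7 = 3.4932 mm^3/s


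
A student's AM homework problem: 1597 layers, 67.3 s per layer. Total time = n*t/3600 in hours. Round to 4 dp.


t = 1597 * 67.3 / 3600 = 29.855 hrs


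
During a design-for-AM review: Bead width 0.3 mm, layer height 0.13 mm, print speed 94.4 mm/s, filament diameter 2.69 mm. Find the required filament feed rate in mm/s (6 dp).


Q = 0.3 * 0.13 * 94.4 = 3.6816 mm^3/s
A_fil = pi*(2.69/2)^2 = 5.68321965 mm^2
v_feed = 3.6816 / 5.68321965 = 0.647802 mm/s


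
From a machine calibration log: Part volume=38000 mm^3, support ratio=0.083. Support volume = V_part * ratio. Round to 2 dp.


V_support = 38000 * 0.083 = 3154.0 mm^3


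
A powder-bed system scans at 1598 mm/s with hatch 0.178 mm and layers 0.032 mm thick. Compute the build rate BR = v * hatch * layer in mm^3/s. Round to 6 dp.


Rate = 1598 * 0.178 * 0.032 = 9.102208 mm^3/s


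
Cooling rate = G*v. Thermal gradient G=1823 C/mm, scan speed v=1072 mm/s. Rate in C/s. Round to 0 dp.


CR = 1823 * 1072 = 1954256 C/s


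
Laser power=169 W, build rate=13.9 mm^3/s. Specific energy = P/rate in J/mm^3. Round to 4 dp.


SE = 169 / 13.9 = 12.1583 J/mm^3


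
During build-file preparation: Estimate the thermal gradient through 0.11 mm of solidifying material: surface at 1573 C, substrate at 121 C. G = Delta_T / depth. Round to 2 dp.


G = (1573-121)/0.11 = 13200.0 C/mm


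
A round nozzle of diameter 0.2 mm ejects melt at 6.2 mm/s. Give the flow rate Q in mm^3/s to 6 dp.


A = pi*(0.2/2)^2 = 0.03141593 mm^2
Q = 0.03141593 * 6.2 = 0.194779 mm^3/s


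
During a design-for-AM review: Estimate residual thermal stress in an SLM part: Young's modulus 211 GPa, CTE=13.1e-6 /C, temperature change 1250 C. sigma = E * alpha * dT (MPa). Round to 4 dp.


sigma = 211*1000 * 13.1e-6 * 1250 = 3455.125 MPa


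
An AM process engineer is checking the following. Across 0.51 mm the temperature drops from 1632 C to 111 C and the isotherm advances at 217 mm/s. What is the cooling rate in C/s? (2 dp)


G = (1632-111)/0.51 = 2982.35294118 C/mm
CR = 2982.35294118 * 217 = 647170.59 C/s


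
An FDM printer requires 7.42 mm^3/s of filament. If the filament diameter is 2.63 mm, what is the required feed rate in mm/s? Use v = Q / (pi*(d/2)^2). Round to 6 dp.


A = pi*(2.63/2)^2 = 5.432521
v = 7.42 / 5.432521 = 1.365848 mm/s


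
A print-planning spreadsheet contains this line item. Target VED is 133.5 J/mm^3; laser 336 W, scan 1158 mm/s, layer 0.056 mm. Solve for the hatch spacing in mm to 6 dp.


h = 336 / (133.5*1158*0.056) = 0.038812 mm


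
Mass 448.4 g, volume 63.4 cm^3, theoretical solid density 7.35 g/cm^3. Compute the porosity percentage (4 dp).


rho_part = 448.4 / 63.4 = 7.07255521 g/cm^3
Porosity = (1 - 7.07255521/7.35)*100 = 3.7748 %


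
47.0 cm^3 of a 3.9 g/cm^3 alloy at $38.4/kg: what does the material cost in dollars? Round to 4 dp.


Mass = 47.0*3.9/1000 = 0.1833 kg
Cost = 0.1833 * 38.4 = 7.0387 $


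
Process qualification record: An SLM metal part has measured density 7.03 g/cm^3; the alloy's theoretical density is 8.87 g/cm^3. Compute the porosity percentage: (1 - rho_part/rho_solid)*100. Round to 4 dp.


Porosity = (1-7.03/8.87)*100 = 20.7441 %


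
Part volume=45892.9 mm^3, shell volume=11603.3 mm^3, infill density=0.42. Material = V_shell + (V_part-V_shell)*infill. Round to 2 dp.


V_infill = (45892.9 - 11603.3) * 0.42 = 14401.63
V_total = 11603.3 + 14401.63 = 26004.93 mm^3


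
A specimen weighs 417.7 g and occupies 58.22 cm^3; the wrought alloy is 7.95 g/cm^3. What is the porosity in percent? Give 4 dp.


rho_part = 417.7 / 58.22 = 7.17451048 g/cm^3
Porosity = (1 - 7.17451048/7.95)*100 = 9.7546 %


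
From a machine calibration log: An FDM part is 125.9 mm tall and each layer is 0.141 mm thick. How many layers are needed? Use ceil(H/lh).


Layers = ceil(125.9/0.141) = 893


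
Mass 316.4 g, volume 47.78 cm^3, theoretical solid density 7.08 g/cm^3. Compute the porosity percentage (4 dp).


rho_part = 316.4 / 47.78 = 6.62201758 g/cm^3
Porosity = (1 - 6.62201758/7.08)*100 = 6.4687 %


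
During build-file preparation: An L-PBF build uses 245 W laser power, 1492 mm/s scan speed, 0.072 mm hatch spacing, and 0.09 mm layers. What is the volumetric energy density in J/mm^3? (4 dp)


E = 245 / (1492*0.072*0.09) = 25.3409 J/mm^3


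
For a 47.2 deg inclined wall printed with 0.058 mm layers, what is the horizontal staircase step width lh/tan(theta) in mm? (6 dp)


step = 0.058 / tan(47.2) = 0.053709 mm


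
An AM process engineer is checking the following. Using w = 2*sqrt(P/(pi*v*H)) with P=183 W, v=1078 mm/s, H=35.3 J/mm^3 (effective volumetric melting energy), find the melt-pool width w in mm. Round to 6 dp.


w = 2*sqrt(183/(pi*1078*35.3)) = 0.07825 mm


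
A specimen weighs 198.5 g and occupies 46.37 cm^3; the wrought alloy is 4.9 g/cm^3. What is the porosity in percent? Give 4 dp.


rho_part = 198.5 / 46.37 = 4.28078499 g/cm^3
Porosity = (1 - 4.28078499/4.9)*100 = 12.637 %


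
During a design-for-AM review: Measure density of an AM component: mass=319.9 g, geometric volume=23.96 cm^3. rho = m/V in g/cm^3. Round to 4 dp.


rho = 319.9 / 23.96 = 13.3514 g/cm^3


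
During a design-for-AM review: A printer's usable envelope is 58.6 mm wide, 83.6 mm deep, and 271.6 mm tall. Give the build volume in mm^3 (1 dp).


V = 58.6 * 83.6 * 271.6 = 1330557.5 mm^3


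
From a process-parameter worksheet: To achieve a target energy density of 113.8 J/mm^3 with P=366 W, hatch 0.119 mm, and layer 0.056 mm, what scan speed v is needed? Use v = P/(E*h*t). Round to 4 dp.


v = 366 / (113.8*0.119*0.056) = 482.6184 mm/s


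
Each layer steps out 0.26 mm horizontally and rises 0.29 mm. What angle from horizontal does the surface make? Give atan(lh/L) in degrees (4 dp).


angle = atan(0.29/0.26) = 48.1221 degrees


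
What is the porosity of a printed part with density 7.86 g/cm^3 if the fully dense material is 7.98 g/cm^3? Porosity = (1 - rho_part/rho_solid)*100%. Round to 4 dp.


Porosity = (1-7.86/7.98)*100 = 1.5038 %


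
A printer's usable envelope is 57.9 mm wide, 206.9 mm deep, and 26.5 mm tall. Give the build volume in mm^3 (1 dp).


V = 57.9 * 206.9 * 26.5 = 317457.0 mm^3


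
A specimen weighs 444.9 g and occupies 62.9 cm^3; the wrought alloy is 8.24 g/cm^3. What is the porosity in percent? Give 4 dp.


rho_part = 444.9 / 62.9 = 7.07313196 g/cm^3
Porosity = (1 - 7.07313196/8.24)*100 = 14.161 %


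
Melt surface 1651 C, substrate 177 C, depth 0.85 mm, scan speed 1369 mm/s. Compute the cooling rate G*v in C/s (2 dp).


G = (1651-177)/0.85 = 1734.11764706 C/mm
CR = 1734.11764706 * 1369 = 2374007.06 C/s


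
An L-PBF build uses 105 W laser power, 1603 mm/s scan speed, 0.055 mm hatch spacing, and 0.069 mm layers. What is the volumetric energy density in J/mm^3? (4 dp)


E = 105 / (1603*0.055*0.069) = 17.2601 J/mm^3


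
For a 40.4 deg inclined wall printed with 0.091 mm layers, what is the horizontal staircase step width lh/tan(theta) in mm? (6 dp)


step = 0.091 / tan(40.4) = 0.106925 mm


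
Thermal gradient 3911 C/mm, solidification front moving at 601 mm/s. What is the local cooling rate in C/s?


CR = 3911 * 601 = 2350511 C/s


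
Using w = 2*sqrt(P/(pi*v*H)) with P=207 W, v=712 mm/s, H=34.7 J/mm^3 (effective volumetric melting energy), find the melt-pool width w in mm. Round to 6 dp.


w = 2*sqrt(207/(pi*712*34.7)) = 0.103285 mm


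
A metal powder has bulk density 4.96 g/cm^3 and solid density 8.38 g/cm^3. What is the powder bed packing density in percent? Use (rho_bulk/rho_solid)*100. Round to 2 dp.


Packing = (4.96/8.38)*100 = 59.19 %


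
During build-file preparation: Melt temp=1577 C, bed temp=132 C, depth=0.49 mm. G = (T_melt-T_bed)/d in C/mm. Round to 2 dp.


G = (1577-132)/0.49 = 2948.98 C/mm


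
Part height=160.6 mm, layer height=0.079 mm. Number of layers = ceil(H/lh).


Layers = ceil(160.6/0.079) = 2033


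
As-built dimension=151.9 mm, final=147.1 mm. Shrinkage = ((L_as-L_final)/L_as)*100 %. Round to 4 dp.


Shrinkage = ((151.9-147.1)/151.9)*100 = 3.16 %


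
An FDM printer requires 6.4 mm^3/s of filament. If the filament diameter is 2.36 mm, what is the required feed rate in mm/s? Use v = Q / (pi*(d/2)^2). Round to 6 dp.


A = pi*(2.36/2)^2 = 4.374354
v = 6.4 / 4.374354 = 1.463073 mm/s


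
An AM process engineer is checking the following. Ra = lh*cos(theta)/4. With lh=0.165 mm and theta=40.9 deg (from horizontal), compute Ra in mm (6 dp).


Ra = 0.165 * cos(40.9) / 4 = 0.031179 mm


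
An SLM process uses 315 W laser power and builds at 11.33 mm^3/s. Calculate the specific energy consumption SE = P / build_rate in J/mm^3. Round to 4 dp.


SE = 315 / 11.33 = 27.8023 J/mm^3
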